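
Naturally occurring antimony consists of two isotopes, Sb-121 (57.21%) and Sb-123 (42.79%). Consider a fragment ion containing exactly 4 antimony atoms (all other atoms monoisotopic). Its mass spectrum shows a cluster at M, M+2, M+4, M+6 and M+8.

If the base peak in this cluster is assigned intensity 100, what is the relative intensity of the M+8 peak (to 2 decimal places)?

9.32

Term probabilities: M 0.1071, M+2 0.3205, M+4 0.3596, M+6 0.1793, M+8 0.0335. Base peak = M+4.
P(M+4) = C(4,2) × 0.5721^2 × 0.4279^2 = 6 × 0.32729841 × 0.18309841 = 0.359567 (base)
P(M+8) = C(4,4) × 0.5721^0 × 0.4279^4 = 1 × 1.0000 × 0.03352503 = 0.033525
Relative intensity = 0.033525 / 0.359567 × 100 = 9.32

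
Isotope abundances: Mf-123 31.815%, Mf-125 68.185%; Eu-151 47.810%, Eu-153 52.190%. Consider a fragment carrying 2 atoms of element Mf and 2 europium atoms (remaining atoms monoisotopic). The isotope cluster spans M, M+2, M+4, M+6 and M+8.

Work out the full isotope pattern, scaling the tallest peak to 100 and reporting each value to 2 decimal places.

6.60 : 42.72 : 100.00 : 99.95 : 36.14

Element Mf pattern (n=2): 0.10121942 : 0.43386116 : 0.46491942
Europium pattern (n=2): 0.22857961 : 0.49904078 : 0.27237961
Convolve the two distributions (both contribute in 2-u steps):
  M: 0.10121942×0.22857961 = 0.023137
  M+2: 0.10121942×0.49904078 + 0.43386116×0.22857961 = 0.149684
  M+4: 0.10121942×0.27237961 + 0.43386116×0.49904078 + 0.46491942×0.22857961 = 0.350356
  M+6: 0.43386116×0.27237961 + 0.46491942×0.49904078 = 0.350189
  M+8: 0.46491942×0.27237961 = 0.126635
Scale to base peak (0.350356) = 100: 6.60 : 42.72 : 100.00 : 99.95 : 36.14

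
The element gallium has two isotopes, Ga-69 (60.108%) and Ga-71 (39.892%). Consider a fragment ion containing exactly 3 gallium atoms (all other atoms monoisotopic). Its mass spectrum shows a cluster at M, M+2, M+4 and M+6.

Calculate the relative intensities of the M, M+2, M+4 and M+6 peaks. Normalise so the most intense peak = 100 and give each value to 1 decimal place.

50.2 : 100.0 : 66.4 : 14.7

The 3 Ga atoms are independent, so intensities follow the terms of (0.60108 + 0.39892)^3.
P(M) = 0.60108^3 = 0.217169
P(M+2) = 3 × 0.60108^2 × 0.39892^1 = 0.432386
P(M+4) = 3 × 0.60108^1 × 0.39892^2 = 0.286963
P(M+6) = 0.39892^3 = 0.063483
The M+2 peak is largest (0.432386); scaling to 100 gives 50.2 : 100.0 : 66.4 : 14.7.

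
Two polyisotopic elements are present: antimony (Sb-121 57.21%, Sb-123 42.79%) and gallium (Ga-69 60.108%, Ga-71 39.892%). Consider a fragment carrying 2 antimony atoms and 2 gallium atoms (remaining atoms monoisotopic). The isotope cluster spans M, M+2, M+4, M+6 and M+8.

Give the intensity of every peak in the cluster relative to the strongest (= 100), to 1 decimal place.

Antimony pattern (n=2): 0.32729841 : 0.48960318 : 0.18309841
Gallium pattern (n=2): 0.36129717 : 0.47956567 : 0.15913717
Convolve the two distributions (both contribute in 2-u steps):
  M: 0.32729841×0.36129717 = 0.118252
  M+2: 0.32729841×0.47956567 + 0.48960318×0.36129717 = 0.333853
  M+4: 0.32729841×0.15913717 + 0.48960318×0.47956567 + 0.18309841×0.36129717 = 0.353035
  M+6: 0.48960318×0.15913717 + 0.18309841×0.47956567 = 0.165722
  M+8: 0.18309841×0.15913717 = 0.029138
Scale to base peak (0.353035) = 100: 33.5 : 94.6 : 100.0 : 46.9 : 8.3

33.5 : 94.6 : 100.0 : 46.9 : 8.3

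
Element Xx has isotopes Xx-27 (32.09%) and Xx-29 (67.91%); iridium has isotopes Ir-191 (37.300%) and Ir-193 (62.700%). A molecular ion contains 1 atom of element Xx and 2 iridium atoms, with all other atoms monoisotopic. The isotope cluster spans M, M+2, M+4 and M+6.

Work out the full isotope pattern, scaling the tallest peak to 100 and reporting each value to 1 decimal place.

10.1 : 55.1 : 100.0 : 60.2

Element Xx pattern (n=1): 0.3209 : 0.6791
Iridium pattern (n=2): 0.139129 : 0.467742 : 0.393129
Convolve the two distributions (both contribute in 2-u steps):
  M: 0.3209×0.139129 = 0.044646
  M+2: 0.3209×0.467742 + 0.6791×0.139129 = 0.244581
  M+4: 0.3209×0.393129 + 0.6791×0.467742 = 0.443799
  M+6: 0.6791×0.393129 = 0.266974
Scale to base peak (0.443799) = 100: 10.1 : 55.1 : 100.0 : 60.2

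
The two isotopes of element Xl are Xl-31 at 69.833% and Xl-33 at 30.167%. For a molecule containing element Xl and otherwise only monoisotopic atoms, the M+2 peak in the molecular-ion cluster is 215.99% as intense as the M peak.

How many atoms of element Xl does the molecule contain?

With n Xl atoms, P(M+2)/P(M) = C(n,1)·p^(n−1)q / p^n = n·q/p = n · 0.30167/0.69833.
n = 2.1599 × 0.69833/0.30167 = 5.00 ≈ 5

5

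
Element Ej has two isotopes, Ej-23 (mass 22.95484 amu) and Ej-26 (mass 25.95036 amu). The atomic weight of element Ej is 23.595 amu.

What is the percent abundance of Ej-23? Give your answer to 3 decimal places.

78.629%

Writing the weighted mean with unknown fraction x of Ej-23:
22.95484·x + 25.95036·(1 − x) = 23.595
(22.95484 − 25.95036)·x = 23.595 − 25.95036
x = -2.35536 / -2.99552 = 0.78629 → 78.629% Ej-23, 21.371% Ej-26.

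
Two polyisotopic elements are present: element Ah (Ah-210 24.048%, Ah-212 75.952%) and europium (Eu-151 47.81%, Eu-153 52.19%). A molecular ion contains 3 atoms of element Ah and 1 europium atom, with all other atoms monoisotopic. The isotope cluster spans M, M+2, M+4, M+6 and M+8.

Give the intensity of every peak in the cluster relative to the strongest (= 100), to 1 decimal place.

1.6 : 16.5 : 62.8 : 100.0 : 53.6

Element Ah pattern (n=3): 0.01390711 : 0.13177056 : 0.41617755 : 0.43814478
Europium pattern (n=1): 0.4781 : 0.5219
Convolve the two distributions (both contribute in 2-u steps):
  M: 0.01390711×0.4781 = 0.006649
  M+2: 0.01390711×0.5219 + 0.13177056×0.4781 = 0.070258
  M+4: 0.13177056×0.5219 + 0.41617755×0.4781 = 0.267746
  M+6: 0.41617755×0.5219 + 0.43814478×0.4781 = 0.426680
  M+8: 0.43814478×0.5219 = 0.228668
Scale to base peak (0.426680) = 100: 1.6 : 16.5 : 62.8 : 100.0 : 53.6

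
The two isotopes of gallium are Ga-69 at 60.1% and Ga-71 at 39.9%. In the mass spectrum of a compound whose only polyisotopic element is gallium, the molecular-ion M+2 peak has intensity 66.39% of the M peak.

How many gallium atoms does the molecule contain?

For n independent Ga atoms, I(M+2)/I(M) = n · (abundance Ga-71) / (abundance Ga-69) = n · 0.399/0.601.
n = 0.6639 × 0.601/0.399 = 1.00 ≈ 1

1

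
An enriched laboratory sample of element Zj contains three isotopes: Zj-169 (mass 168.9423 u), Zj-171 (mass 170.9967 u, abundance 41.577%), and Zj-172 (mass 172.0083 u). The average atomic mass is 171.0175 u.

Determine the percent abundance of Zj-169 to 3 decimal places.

18.598%

Let x and y be the fractions of Zj-169 and Zj-172. Then x + y = 1 − 0.41577 = 0.58423 and 168.9423x + 172.0083y = 171.0175 − 0.41577×170.9967 = 99.922202041.
Substituting: 168.9423x + 172.0083(0.58423 − x) = 99.922202041
(168.9423 − 172.0083)x = -0.570207068  ⇒  x = 0.18598, y = 0.39825
Zj-169: 18.598%, Zj-172: 39.825%.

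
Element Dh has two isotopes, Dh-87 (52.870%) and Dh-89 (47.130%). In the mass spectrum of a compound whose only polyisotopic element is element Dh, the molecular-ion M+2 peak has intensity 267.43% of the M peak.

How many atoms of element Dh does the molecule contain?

With n Dh atoms, P(M+2)/P(M) = C(n,1)·p^(n−1)q / p^n = n·q/p = n · 0.47130/0.52870.
n = 2.6743 × 0.52870/0.47130 = 3.00 ≈ 3

3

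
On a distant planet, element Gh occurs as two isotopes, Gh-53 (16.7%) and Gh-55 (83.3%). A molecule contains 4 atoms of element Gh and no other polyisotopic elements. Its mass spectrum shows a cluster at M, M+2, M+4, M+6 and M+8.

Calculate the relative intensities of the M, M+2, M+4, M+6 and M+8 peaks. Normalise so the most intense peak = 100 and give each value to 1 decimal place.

The 4 Gh atoms are independent, so intensities follow the terms of (0.167 + 0.833)^4.
P(M) = 0.167^4 = 0.000778
P(M+2) = 4 × 0.167^3 × 0.833^1 = 0.015519
P(M+4) = 6 × 0.167^2 × 0.833^2 = 0.116111
P(M+6) = 4 × 0.167^1 × 0.833^3 = 0.386110
P(M+8) = 0.833^4 = 0.481482
The M+8 peak is largest (0.481482); scaling to 100 gives 0.2 : 3.2 : 24.1 : 80.2 : 100.0.

0.2 : 3.2 : 24.1 : 80.2 : 100.0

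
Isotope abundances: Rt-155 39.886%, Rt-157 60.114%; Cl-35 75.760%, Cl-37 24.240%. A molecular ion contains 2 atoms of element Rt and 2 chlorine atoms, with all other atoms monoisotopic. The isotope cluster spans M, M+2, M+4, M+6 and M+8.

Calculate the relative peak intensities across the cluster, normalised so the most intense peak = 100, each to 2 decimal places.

23.24 : 84.93 : 100.00 : 40.95 : 5.40

Element Rt pattern (n=2): 0.1590893 : 0.4795414 : 0.3613693
Chlorine pattern (n=2): 0.57395776 : 0.36728448 : 0.05875776
Convolve the two distributions (both contribute in 2-u steps):
  M: 0.1590893×0.57395776 = 0.091311
  M+2: 0.1590893×0.36728448 + 0.4795414×0.57395776 = 0.333668
  M+4: 0.1590893×0.05875776 + 0.4795414×0.36728448 + 0.3613693×0.57395776 = 0.392887
  M+6: 0.4795414×0.05875776 + 0.3613693×0.36728448 = 0.160902
  M+8: 0.3613693×0.05875776 = 0.021233
Scale to base peak (0.392887) = 100: 23.24 : 84.93 : 100.00 : 40.95 : 5.40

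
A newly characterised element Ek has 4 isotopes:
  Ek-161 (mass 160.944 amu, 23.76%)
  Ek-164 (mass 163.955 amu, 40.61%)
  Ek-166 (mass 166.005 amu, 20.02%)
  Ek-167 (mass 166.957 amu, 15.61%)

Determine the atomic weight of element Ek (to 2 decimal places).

Ar = Σ fᵢ·mᵢ = 0.2376 × 160.944 + 0.4061 × 163.955 + 0.2002 × 166.005 + 0.1561 × 166.957
= 38.2403 + 66.5821 + 33.2342 + 26.0620 = 164.1186 amu

164.12 amu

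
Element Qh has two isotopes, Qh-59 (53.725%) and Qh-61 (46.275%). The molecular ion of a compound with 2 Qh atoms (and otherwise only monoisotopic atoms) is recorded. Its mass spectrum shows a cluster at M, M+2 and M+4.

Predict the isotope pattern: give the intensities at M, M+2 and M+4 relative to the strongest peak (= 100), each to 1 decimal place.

58.0 : 100.0 : 43.1

Each Qh atom is independently Qh-59 (p = 0.53725) or Qh-61 (q = 0.46275); the cluster is the binomial expansion (p + q)^2.
P(M) = 0.53725^2 = 0.288638
P(M+2) = 2 × 0.53725^1 × 0.46275^1 = 0.497225
P(M+4) = 0.46275^2 = 0.214138
The M+2 peak is largest (0.497225); scaling to 100 gives 58.0 : 100.0 : 43.1.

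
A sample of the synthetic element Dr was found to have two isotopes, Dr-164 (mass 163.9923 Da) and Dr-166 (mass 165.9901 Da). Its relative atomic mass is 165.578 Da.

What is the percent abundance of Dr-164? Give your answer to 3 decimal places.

Let x be the fractional abundance of Dr-164; then Dr-166 has abundance 1 − x.
163.9923·x + 165.9901·(1 − x) = 165.578
(163.9923 − 165.9901)·x = 165.578 − 165.9901
x = -0.4121 / -1.9978 = 0.20628 → 20.628% Dr-164, 79.372% Dr-166.

20.628%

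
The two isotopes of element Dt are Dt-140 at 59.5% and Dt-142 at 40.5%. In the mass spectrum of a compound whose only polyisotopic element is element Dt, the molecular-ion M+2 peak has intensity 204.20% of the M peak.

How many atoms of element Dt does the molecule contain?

For n independent Dt atoms, I(M+2)/I(M) = n · (abundance Dt-142) / (abundance Dt-140) = n · 0.405/0.595.
n = 2.0420 × 0.595/0.405 = 3.00 ≈ 3

3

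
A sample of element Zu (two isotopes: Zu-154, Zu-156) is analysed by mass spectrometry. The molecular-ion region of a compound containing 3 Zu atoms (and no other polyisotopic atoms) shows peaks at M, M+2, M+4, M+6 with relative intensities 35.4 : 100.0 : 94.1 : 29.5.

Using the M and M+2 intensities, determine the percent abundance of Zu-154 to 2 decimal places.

Write p for the Zu-154 fraction. I(M+2)/I(M) = [C(3,1)·p^2·(1−p)] / p^3 = 3·(1−p)/p = 100.0/35.4 = 2.8249
(1−p)/p = 2.8249/3 = 0.9416  ⇒  p = 1/(1 + 0.9416) = 0.5150
Zu-154: 51.50%, Zu-156: 48.50%.

51.50%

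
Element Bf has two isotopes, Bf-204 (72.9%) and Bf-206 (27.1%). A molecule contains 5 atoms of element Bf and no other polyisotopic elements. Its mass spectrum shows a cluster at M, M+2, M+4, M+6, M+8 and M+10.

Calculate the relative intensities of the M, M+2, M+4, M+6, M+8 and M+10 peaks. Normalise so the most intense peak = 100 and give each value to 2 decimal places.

The 5 Bf atoms are independent, so intensities follow the terms of (0.729 + 0.271)^5.
P(M) = 0.729^5 = 0.205891
P(M+2) = 5 × 0.729^4 × 0.271^1 = 0.382692
P(M+4) = 10 × 0.729^3 × 0.271^2 = 0.284525
P(M+6) = 10 × 0.729^2 × 0.271^3 = 0.105770
P(M+8) = 5 × 0.729^1 × 0.271^4 = 0.019660
P(M+10) = 0.271^5 = 0.001462
The M+2 peak is largest (0.382692); scaling to 100 gives 53.80 : 100.00 : 74.35 : 27.64 : 5.14 : 0.38.

53.80 : 100.00 : 74.35 : 27.64 : 5.14 : 0.38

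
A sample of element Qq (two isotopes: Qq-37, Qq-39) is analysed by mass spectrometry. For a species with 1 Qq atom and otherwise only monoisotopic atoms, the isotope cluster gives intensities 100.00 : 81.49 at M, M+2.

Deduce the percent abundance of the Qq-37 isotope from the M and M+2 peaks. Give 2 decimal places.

Let p = fractional abundance of Qq-37. I(M+2)/I(M) = [C(1,1)·p^0·(1−p)] / p^1 = 1·(1−p)/p = 81.49/100.00 = 0.8149
(1−p)/p = 0.8149/1 = 0.8149  ⇒  p = 1/(1 + 0.8149) = 0.5510
Qq-37: 55.10%, Qq-39: 44.90%.

55.10%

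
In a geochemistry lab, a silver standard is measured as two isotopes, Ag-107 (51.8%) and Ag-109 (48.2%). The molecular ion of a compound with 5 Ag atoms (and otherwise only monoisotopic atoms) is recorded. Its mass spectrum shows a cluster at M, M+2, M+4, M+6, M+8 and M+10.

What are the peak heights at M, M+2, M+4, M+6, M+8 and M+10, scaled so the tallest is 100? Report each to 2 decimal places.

Expanding (0.518 + 0.482)^5:
P(M) = 0.518^5 = 0.037295
P(M+2) = 5 × 0.518^4 × 0.482^1 = 0.173515
P(M+4) = 10 × 0.518^3 × 0.482^2 = 0.322911
P(M+6) = 10 × 0.518^2 × 0.482^3 = 0.300470
P(M+8) = 5 × 0.518^1 × 0.482^4 = 0.139794
P(M+10) = 0.482^5 = 0.026016
The M+4 peak is largest (0.322911); scaling to 100 gives 11.55 : 53.73 : 100.00 : 93.05 : 43.29 : 8.06.

11.55 : 53.73 : 100.00 : 93.05 : 43.29 : 8.06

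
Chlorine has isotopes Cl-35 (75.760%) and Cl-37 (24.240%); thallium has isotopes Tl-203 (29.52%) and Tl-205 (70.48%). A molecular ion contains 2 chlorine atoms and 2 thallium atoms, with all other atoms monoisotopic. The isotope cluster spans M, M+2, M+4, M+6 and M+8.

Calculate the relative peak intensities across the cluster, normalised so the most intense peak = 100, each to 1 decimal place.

Chlorine pattern (n=2): 0.57395776 : 0.36728448 : 0.05875776
Thallium pattern (n=2): 0.08714304 : 0.41611392 : 0.49674304
Convolve the two distributions (both contribute in 2-u steps):
  M: 0.57395776×0.08714304 = 0.050016
  M+2: 0.57395776×0.41611392 + 0.36728448×0.08714304 = 0.270838
  M+4: 0.57395776×0.49674304 + 0.36728448×0.41611392 + 0.05875776×0.08714304 = 0.443062
  M+6: 0.36728448×0.49674304 + 0.05875776×0.41611392 = 0.206896
  M+8: 0.05875776×0.49674304 = 0.029188
Scale to base peak (0.443062) = 100: 11.3 : 61.1 : 100.0 : 46.7 : 6.6

11.3 : 61.1 : 100.0 : 46.7 : 6.6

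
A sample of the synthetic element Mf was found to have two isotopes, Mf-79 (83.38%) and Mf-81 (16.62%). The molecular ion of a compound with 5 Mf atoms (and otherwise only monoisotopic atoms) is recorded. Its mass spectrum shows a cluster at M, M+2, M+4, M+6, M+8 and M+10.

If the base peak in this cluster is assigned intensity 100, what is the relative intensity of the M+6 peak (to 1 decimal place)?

Term probabilities: M 0.4030, M+2 0.4017, M+4 0.1601, M+6 0.0319, M+8 0.0032, M+10 0.0001. Base peak = M.
P(M) = C(5,0) × 0.8338^5 × 0.1662^0 = 1 × 0.40300409 × 1.0000 = 0.403004 (base)
P(M+6) = C(5,3) × 0.8338^2 × 0.1662^3 = 10 × 0.69522244 × 0.00459085 = 0.031917
Relative intensity = 0.031917 / 0.403004 × 100 = 7.9

7.9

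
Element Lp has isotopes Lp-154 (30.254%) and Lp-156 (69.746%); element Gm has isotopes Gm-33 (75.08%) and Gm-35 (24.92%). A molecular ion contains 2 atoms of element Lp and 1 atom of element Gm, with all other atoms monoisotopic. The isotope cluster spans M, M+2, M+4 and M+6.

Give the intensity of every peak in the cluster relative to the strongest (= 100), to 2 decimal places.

14.61 : 72.21 : 100.00 : 25.77

Element Lp pattern (n=2): 0.09153045 : 0.4220191 : 0.48645045
Element Gm pattern (n=1): 0.7508 : 0.2492
Convolve the two distributions (both contribute in 2-u steps):
  M: 0.09153045×0.7508 = 0.068721
  M+2: 0.09153045×0.2492 + 0.4220191×0.7508 = 0.339661
  M+4: 0.4220191×0.2492 + 0.48645045×0.7508 = 0.470394
  M+6: 0.48645045×0.2492 = 0.121223
Scale to base peak (0.470394) = 100: 14.61 : 72.21 : 100.00 : 25.77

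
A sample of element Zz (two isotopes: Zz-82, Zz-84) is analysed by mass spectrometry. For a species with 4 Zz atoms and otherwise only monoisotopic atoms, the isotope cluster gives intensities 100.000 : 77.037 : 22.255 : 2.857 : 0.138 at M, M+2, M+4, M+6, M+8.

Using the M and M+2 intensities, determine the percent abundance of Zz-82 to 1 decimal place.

83.9%

If p is the fraction of Zz that is Zz-82, then I(M+2)/I(M) = [C(4,1)·p^3·(1−p)] / p^4 = 4·(1−p)/p = 77.037/100.000 = 0.7704
(1−p)/p = 0.7704/4 = 0.1926  ⇒  p = 1/(1 + 0.1926) = 0.8385
Zz-82: 83.9%, Zz-84: 16.1%.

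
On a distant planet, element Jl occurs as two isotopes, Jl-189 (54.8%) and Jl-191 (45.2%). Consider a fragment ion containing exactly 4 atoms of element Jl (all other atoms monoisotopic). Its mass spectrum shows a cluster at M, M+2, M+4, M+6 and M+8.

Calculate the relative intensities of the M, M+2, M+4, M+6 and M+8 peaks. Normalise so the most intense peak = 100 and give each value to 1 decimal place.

Each Jl atom is independently Jl-189 (p = 0.548) or Jl-191 (q = 0.452); the cluster is the binomial expansion (p + q)^4.
P(M) = 0.548^4 = 0.090182
P(M+2) = 4 × 0.548^3 × 0.452^1 = 0.297536
P(M+4) = 6 × 0.548^2 × 0.452^2 = 0.368120
P(M+6) = 4 × 0.548^1 × 0.452^3 = 0.202421
P(M+8) = 0.452^4 = 0.041740
The M+4 peak is largest (0.368120); scaling to 100 gives 24.5 : 80.8 : 100.0 : 55.0 : 11.3.

24.5 : 80.8 : 100.0 : 55.0 : 11.3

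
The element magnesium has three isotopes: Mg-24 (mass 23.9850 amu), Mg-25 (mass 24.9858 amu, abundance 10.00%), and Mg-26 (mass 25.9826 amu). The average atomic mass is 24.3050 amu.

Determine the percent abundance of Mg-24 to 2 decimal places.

The remaining 90.00% is split between Mg-24 (fraction x) and Mg-26 (fraction 0.9000 − x).
Substituting: 23.9850x + 25.9826(0.9000 − x) = 21.80642
(23.9850 − 25.9826)x = -1.57792  ⇒  x = 0.78991, y = 0.11009
Mg-24: 78.99%, Mg-26: 11.01%.

78.99%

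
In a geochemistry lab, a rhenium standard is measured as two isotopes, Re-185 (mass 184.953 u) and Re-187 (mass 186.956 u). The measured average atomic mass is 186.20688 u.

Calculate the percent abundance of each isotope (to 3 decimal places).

Writing the weighted mean with unknown fraction x of Re-185:
184.953·x + 186.956·(1 − x) = 186.20688
(184.953 − 186.956)·x = 186.20688 − 186.956
x = -0.74912 / -2.003 = 0.37400 → 37.400% Re-185, 62.600% Re-187.

Re-185: 37.400%, Re-187: 62.600%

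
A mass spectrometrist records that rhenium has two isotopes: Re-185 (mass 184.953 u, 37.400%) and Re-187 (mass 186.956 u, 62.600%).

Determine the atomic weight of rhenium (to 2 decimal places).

Average mass = Σ (abundance × isotope mass) = 0.37400 × 184.953 + 0.62600 × 186.956
= 69.1724 + 117.0345 = 186.2069 u

186.21 u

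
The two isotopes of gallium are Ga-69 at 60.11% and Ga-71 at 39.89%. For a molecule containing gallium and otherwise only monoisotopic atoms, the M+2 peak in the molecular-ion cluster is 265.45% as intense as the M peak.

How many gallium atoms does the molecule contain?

The M+2/M ratio from n Ga atoms is n · q/p = n · 0.3989/0.6011.
n = 2.6545 × 0.6011/0.3989 = 4.00 ≈ 4

4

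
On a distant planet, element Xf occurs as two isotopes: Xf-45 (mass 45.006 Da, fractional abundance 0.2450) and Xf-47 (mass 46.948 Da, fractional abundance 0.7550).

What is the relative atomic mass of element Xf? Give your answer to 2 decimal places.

46.47 Da

Weight each isotope mass by its fractional abundance: 0.2450 × 45.006 + 0.7550 × 46.948
= 11.0265 + 35.4457 = 46.4722 Da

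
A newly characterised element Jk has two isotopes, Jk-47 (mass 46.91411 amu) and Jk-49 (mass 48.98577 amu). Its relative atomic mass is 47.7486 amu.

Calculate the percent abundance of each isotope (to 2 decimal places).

Jk-47: 59.72%, Jk-49: 40.28%

Writing the weighted mean with unknown fraction x of Jk-47:
46.91411·x + 48.98577·(1 − x) = 47.7486
(46.91411 − 48.98577)·x = 47.7486 − 48.98577
x = -1.23717 / -2.07166 = 0.59719 → 59.72% Jk-47, 40.28% Jk-49.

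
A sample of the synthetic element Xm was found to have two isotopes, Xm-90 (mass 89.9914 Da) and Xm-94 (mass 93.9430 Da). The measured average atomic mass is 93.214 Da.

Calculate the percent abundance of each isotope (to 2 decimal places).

With x = fraction of Xm-90 (so Xm-94 is 1 − x):
89.9914·x + 93.9430·(1 − x) = 93.214
(89.9914 − 93.9430)·x = 93.214 − 93.9430
x = -0.7290 / -3.9516 = 0.18448 → 18.45% Xm-90, 81.55% Xm-94.

Xm-90: 18.45%, Xm-94: 81.55%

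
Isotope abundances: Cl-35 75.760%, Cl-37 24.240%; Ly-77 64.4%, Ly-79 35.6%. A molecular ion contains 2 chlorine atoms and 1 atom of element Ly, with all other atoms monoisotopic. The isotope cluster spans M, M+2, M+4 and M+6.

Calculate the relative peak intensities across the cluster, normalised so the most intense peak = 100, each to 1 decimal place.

Chlorine pattern (n=2): 0.57395776 : 0.36728448 : 0.05875776
Element Ly pattern (n=1): 0.6440 : 0.3560
Convolve the two distributions (both contribute in 2-u steps):
  M: 0.57395776×0.6440 = 0.369629
  M+2: 0.57395776×0.3560 + 0.36728448×0.6440 = 0.440860
  M+4: 0.36728448×0.3560 + 0.05875776×0.6440 = 0.168593
  M+6: 0.05875776×0.3560 = 0.020918
Scale to base peak (0.440860) = 100: 83.8 : 100.0 : 38.2 : 4.7

83.8 : 100.0 : 38.2 : 4.7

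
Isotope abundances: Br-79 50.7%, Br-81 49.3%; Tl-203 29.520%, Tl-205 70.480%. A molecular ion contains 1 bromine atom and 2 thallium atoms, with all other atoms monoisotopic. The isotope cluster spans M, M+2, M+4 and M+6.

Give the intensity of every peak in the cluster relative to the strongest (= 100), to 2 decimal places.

Bromine pattern (n=1): 0.5070 : 0.4930
Thallium pattern (n=2): 0.08714304 : 0.41611392 : 0.49674304
Convolve the two distributions (both contribute in 2-u steps):
  M: 0.5070×0.08714304 = 0.044182
  M+2: 0.5070×0.41611392 + 0.4930×0.08714304 = 0.253931
  M+4: 0.5070×0.49674304 + 0.4930×0.41611392 = 0.456993
  M+6: 0.4930×0.49674304 = 0.244894
Scale to base peak (0.456993) = 100: 9.67 : 55.57 : 100.00 : 53.59

9.67 : 55.57 : 100.00 : 53.59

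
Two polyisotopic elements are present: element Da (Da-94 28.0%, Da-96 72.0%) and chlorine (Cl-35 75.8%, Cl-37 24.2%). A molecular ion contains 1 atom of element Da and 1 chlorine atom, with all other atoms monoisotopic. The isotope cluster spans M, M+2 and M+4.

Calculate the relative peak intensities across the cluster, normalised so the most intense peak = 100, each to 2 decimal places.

Element Da pattern (n=1): 0.2800 : 0.7200
Chlorine pattern (n=1): 0.7580 : 0.2420
Convolve the two distributions (both contribute in 2-u steps):
  M: 0.2800×0.7580 = 0.212240
  M+2: 0.2800×0.2420 + 0.7200×0.7580 = 0.613520
  M+4: 0.7200×0.2420 = 0.174240
Scale to base peak (0.613520) = 100: 34.59 : 100.00 : 28.40

34.59 : 100.00 : 28.40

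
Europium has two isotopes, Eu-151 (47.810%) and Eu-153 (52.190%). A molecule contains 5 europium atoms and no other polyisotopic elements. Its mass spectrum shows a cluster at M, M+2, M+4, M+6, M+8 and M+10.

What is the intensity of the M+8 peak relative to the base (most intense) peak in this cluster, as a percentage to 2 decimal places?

Binomial terms of (0.47810 + 0.52190)^5: M 0.0250, M+2 0.1363, M+4 0.2977, M+6 0.3249, M+8 0.1774, M+10 0.0387 → M+6 is the base peak.
P(M+6) = C(5,3) × 0.47810^2 × 0.52190^3 = 10 × 0.22857961 × 0.14215492 = 0.324937 (base)
P(M+8) = C(5,4) × 0.47810^1 × 0.52190^4 = 5 × 0.4781 × 0.07419065 = 0.177353
Relative intensity = 0.177353 / 0.324937 × 100 = 54.58

54.58%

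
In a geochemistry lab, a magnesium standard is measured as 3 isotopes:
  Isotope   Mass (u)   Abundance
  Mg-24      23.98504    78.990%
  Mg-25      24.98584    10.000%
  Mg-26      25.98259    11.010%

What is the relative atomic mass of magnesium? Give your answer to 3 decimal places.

Average mass = Σ (abundance × isotope mass) = 0.78990 × 23.98504 + 0.10000 × 24.98584 + 0.11010 × 25.98259
= 18.945783 + 2.498584 + 2.860683 = 24.305050 u

24.305 u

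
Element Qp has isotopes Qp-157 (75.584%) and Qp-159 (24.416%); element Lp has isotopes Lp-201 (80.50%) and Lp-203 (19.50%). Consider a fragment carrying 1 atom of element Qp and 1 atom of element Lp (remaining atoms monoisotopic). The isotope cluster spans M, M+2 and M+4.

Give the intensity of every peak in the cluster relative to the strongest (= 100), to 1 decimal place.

100.0 : 56.5 : 7.8

Element Qp pattern (n=1): 0.75584 : 0.24416
Element Lp pattern (n=1): 0.8050 : 0.1950
Convolve the two distributions (both contribute in 2-u steps):
  M: 0.75584×0.8050 = 0.608451
  M+2: 0.75584×0.1950 + 0.24416×0.8050 = 0.343938
  M+4: 0.24416×0.1950 = 0.047611
Scale to base peak (0.608451) = 100: 100.0 : 56.5 : 7.8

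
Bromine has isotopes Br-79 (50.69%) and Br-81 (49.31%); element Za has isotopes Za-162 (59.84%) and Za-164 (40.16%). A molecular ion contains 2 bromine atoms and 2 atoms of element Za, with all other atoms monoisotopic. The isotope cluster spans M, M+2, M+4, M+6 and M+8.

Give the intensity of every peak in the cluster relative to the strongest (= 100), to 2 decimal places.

Bromine pattern (n=2): 0.25694761 : 0.49990478 : 0.24314761
Element Za pattern (n=2): 0.35808256 : 0.48063488 : 0.16128256
Convolve the two distributions (both contribute in 2-u steps):
  M: 0.25694761×0.35808256 = 0.092008
  M+2: 0.25694761×0.48063488 + 0.49990478×0.35808256 = 0.302505
  M+4: 0.25694761×0.16128256 + 0.49990478×0.48063488 + 0.24314761×0.35808256 = 0.368780
  M+6: 0.49990478×0.16128256 + 0.24314761×0.48063488 = 0.197491
  M+8: 0.24314761×0.16128256 = 0.039215
Scale to base peak (0.368780) = 100: 24.95 : 82.03 : 100.00 : 53.55 : 10.63

24.95 : 82.03 : 100.00 : 53.55 : 10.63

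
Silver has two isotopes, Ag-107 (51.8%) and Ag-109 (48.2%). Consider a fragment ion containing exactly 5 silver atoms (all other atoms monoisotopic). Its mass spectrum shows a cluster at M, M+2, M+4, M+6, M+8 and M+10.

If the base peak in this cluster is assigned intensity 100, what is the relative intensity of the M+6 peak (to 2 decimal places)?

(0.518 + 0.482)^5 gives M 0.0373, M+2 0.1735, M+4 0.3229, M+6 0.3005, M+8 0.1398, M+10 0.0260; the largest is M+4.
P(M+4) = C(5,2) × 0.518^3 × 0.482^2 = 10 × 0.13899183 × 0.232324 = 0.322911 (base)
P(M+6) = C(5,3) × 0.518^2 × 0.482^3 = 10 × 0.268324 × 0.11198017 = 0.300470
Relative intensity = 0.300470 / 0.322911 × 100 = 93.05

93.05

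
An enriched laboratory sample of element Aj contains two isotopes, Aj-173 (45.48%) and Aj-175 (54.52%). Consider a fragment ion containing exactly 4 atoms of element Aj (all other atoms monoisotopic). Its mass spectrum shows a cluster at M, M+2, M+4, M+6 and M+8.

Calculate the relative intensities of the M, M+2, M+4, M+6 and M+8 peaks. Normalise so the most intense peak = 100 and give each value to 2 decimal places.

Expanding (0.4548 + 0.5452)^4:
P(M) = 0.4548^4 = 0.042784
P(M+2) = 4 × 0.4548^3 × 0.5452^1 = 0.205153
P(M+4) = 6 × 0.4548^2 × 0.5452^2 = 0.368896
P(M+6) = 4 × 0.4548^1 × 0.5452^3 = 0.294814
P(M+8) = 0.5452^4 = 0.088353
The M+4 peak is largest (0.368896); scaling to 100 gives 11.60 : 55.61 : 100.00 : 79.92 : 23.95.

11.60 : 55.61 : 100.00 : 79.92 : 23.95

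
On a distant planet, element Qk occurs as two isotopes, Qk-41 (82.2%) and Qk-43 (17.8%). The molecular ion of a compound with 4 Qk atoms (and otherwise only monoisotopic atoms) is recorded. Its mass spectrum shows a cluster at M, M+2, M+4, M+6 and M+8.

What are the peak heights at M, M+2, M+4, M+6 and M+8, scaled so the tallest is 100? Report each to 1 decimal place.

100.0 : 86.6 : 28.1 : 4.1 : 0.2

The 4 Qk atoms are independent, so intensities follow the terms of (0.822 + 0.178)^4.
P(M) = 0.822^4 = 0.456549
P(M+2) = 4 × 0.822^3 × 0.178^1 = 0.395454
P(M+4) = 6 × 0.822^2 × 0.178^2 = 0.128450
P(M+6) = 4 × 0.822^1 × 0.178^3 = 0.018544
P(M+8) = 0.178^4 = 0.001004
The M peak is largest (0.456549); scaling to 100 gives 100.0 : 86.6 : 28.1 : 4.1 : 0.2.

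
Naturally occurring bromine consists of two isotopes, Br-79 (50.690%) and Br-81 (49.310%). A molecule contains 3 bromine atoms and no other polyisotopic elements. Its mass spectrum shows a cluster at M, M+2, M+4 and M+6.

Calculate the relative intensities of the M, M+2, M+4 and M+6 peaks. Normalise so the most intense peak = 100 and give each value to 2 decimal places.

The 3 Br atoms are independent, so intensities follow the terms of (0.50690 + 0.49310)^3.
P(M) = 0.50690^3 = 0.130247
P(M+2) = 3 × 0.50690^2 × 0.49310^1 = 0.380103
P(M+4) = 3 × 0.50690^1 × 0.49310^2 = 0.369755
P(M+6) = 0.49310^3 = 0.119896
The M+2 peak is largest (0.380103); scaling to 100 gives 34.27 : 100.00 : 97.28 : 31.54.

34.27 : 100.00 : 97.28 : 31.54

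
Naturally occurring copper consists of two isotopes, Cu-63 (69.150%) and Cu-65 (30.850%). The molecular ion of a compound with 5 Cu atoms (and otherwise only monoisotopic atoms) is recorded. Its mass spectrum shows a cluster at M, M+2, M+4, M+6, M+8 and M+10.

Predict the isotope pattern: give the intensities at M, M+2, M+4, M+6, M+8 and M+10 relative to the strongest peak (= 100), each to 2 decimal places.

Expanding (0.69150 + 0.30850)^5:
P(M) = 0.69150^5 = 0.158111
P(M+2) = 5 × 0.69150^4 × 0.30850^1 = 0.352691
P(M+4) = 10 × 0.69150^3 × 0.30850^2 = 0.314693
P(M+6) = 10 × 0.69150^2 × 0.30850^3 = 0.140394
P(M+8) = 5 × 0.69150^1 × 0.30850^4 = 0.031317
P(M+10) = 0.30850^5 = 0.002794
The M+2 peak is largest (0.352691); scaling to 100 gives 44.83 : 100.00 : 89.23 : 39.81 : 8.88 : 0.79.

44.83 : 100.00 : 89.23 : 39.81 : 8.88 : 0.79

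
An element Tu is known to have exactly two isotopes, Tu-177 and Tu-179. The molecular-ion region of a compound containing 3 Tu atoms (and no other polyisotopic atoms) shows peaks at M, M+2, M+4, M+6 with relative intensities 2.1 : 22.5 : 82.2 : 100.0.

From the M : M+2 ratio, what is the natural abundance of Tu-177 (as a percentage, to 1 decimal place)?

21.9%

Let p = fractional abundance of Tu-177. I(M+2)/I(M) = [C(3,1)·p^2·(1−p)] / p^3 = 3·(1−p)/p = 22.5/2.1 = 10.7143
(1−p)/p = 10.7143/3 = 3.5714  ⇒  p = 1/(1 + 3.5714) = 0.2188
Tu-177: 21.9%, Tu-179: 78.1%.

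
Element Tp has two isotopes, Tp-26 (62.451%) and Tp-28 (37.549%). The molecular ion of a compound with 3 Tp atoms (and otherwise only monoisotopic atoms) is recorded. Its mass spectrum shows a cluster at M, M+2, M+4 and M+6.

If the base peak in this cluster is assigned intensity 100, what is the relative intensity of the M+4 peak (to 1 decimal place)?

60.1

Term probabilities: M 0.2436, M+2 0.4393, M+4 0.2642, M+6 0.0529. Base peak = M+2.
P(M+2) = C(3,1) × 0.62451^2 × 0.37549^1 = 3 × 0.39001274 × 0.37549 = 0.439338 (base)
P(M+4) = C(3,2) × 0.62451^1 × 0.37549^2 = 3 × 0.62451 × 0.14099274 = 0.264154
Relative intensity = 0.264154 / 0.439338 × 100 = 60.1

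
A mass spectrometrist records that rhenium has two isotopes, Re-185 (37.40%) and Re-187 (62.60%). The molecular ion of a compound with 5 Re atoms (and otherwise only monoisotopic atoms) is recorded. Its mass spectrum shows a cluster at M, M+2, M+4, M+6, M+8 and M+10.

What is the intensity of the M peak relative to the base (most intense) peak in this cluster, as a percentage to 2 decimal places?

2.13%

Binomial terms of (0.3740 + 0.6260)^5: M 0.0073, M+2 0.0612, M+4 0.2050, M+6 0.3431, M+8 0.2872, M+10 0.0961 → M+6 is the base peak.
P(M+6) = C(5,3) × 0.3740^2 × 0.6260^3 = 10 × 0.139876 × 0.24531438 = 0.343136 (base)
P(M) = C(5,0) × 0.3740^5 × 0.6260^0 = 1 × 0.00731742 × 1.0000 = 0.007317
Relative intensity = 0.007317 / 0.343136 × 100 = 2.13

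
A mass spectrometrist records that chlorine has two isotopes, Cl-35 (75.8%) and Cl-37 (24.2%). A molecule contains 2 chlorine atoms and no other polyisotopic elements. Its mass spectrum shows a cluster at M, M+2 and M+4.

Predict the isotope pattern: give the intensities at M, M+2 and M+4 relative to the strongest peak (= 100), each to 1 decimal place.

100.0 : 63.9 : 10.2

The 2 Cl atoms are independent, so intensities follow the terms of (0.758 + 0.242)^2.
P(M) = 0.758^2 = 0.574564
P(M+2) = 2 × 0.758^1 × 0.242^1 = 0.366872
P(M+4) = 0.242^2 = 0.058564
The M peak is largest (0.574564); scaling to 100 gives 100.0 : 63.9 : 10.2.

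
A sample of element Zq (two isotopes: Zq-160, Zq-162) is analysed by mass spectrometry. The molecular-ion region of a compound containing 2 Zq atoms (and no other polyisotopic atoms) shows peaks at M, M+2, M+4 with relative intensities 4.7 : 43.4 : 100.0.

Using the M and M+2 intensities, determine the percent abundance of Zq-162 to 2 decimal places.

82.20%

Let p = fractional abundance of Zq-160. I(M+2)/I(M) = [C(2,1)·p^1·(1−p)] / p^2 = 2·(1−p)/p = 43.4/4.7 = 9.2340
(1−p)/p = 9.2340/2 = 4.6170  ⇒  p = 1/(1 + 4.6170) = 0.1780
Zq-160: 17.80%, Zq-162: 82.20%.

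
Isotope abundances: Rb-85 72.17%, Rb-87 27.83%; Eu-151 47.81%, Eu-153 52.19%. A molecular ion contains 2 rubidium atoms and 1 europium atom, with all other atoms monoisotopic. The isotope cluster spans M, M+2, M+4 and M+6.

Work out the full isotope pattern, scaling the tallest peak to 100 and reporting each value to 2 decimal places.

53.68 : 100.00 : 53.18 : 8.71

Rubidium pattern (n=2): 0.52085089 : 0.40169822 : 0.07745089
Europium pattern (n=1): 0.4781 : 0.5219
Convolve the two distributions (both contribute in 2-u steps):
  M: 0.52085089×0.4781 = 0.249019
  M+2: 0.52085089×0.5219 + 0.40169822×0.4781 = 0.463884
  M+4: 0.40169822×0.5219 + 0.07745089×0.4781 = 0.246676
  M+6: 0.07745089×0.5219 = 0.040422
Scale to base peak (0.463884) = 100: 53.68 : 100.00 : 53.18 : 8.71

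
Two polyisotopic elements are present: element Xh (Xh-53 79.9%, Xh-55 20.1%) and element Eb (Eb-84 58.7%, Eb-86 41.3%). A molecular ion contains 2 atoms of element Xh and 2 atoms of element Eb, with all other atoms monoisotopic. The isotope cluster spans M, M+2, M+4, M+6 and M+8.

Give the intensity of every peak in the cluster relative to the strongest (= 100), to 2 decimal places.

Element Xh pattern (n=2): 0.638401 : 0.321198 : 0.040401
Element Eb pattern (n=2): 0.344569 : 0.484862 : 0.170569
Convolve the two distributions (both contribute in 2-u steps):
  M: 0.638401×0.344569 = 0.219973
  M+2: 0.638401×0.484862 + 0.321198×0.344569 = 0.420211
  M+4: 0.638401×0.170569 + 0.321198×0.484862 + 0.040401×0.344569 = 0.278549
  M+6: 0.321198×0.170569 + 0.040401×0.484862 = 0.074375
  M+8: 0.040401×0.170569 = 0.006891
Scale to base peak (0.420211) = 100: 52.35 : 100.00 : 66.29 : 17.70 : 1.64

52.35 : 100.00 : 66.29 : 17.70 : 1.64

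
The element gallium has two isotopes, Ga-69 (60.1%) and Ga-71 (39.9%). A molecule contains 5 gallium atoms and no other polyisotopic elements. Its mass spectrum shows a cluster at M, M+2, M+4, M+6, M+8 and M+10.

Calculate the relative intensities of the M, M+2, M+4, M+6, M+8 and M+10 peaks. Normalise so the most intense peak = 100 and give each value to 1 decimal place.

22.7 : 75.3 : 100.0 : 66.4 : 22.0 : 2.9

Each Ga atom is independently Ga-69 (p = 0.601) or Ga-71 (q = 0.399); the cluster is the binomial expansion (p + q)^5.
P(M) = 0.601^5 = 0.078410
P(M+2) = 5 × 0.601^4 × 0.399^1 = 0.260280
P(M+4) = 10 × 0.601^3 × 0.399^2 = 0.345596
P(M+6) = 10 × 0.601^2 × 0.399^3 = 0.229439
P(M+8) = 5 × 0.601^1 × 0.399^4 = 0.076162
P(M+10) = 0.399^5 = 0.010113
The M+4 peak is largest (0.345596); scaling to 100 gives 22.7 : 75.3 : 100.0 : 66.4 : 22.0 : 2.9.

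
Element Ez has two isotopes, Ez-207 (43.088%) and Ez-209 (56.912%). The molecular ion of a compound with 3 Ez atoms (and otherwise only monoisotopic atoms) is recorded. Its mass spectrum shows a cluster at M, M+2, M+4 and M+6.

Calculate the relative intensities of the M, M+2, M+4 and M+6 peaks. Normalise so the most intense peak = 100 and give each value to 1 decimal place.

Expanding (0.43088 + 0.56912)^3:
P(M) = 0.43088^3 = 0.079996
P(M+2) = 3 × 0.43088^2 × 0.56912^1 = 0.316984
P(M+4) = 3 × 0.43088^1 × 0.56912^2 = 0.418683
P(M+6) = 0.56912^3 = 0.184337
The M+4 peak is largest (0.418683); scaling to 100 gives 19.1 : 75.7 : 100.0 : 44.0.

19.1 : 75.7 : 100.0 : 44.0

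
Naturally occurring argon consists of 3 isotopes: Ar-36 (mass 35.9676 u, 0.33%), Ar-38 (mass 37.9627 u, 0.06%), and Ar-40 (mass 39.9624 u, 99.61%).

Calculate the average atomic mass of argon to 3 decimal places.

The abundance-weighted mean is 0.0033 × 35.9676 + 0.0006 × 37.9627 + 0.9961 × 39.9624
= 0.11869 + 0.02278 + 39.80655 = 39.94802 u

39.948 u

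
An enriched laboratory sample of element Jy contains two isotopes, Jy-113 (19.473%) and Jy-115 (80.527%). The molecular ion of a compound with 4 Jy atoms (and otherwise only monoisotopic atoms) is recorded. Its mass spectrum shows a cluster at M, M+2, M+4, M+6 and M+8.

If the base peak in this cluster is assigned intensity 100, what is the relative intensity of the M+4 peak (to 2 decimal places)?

Binomial terms of (0.19473 + 0.80527)^4: M 0.0014, M+2 0.0238, M+4 0.1475, M+6 0.4067, M+8 0.4205 → M+8 is the base peak.
P(M+8) = C(4,4) × 0.19473^0 × 0.80527^4 = 1 × 1.0000 × 0.42050008 = 0.420500 (base)
P(M+4) = C(4,2) × 0.19473^2 × 0.80527^2 = 6 × 0.03791977 × 0.64845977 = 0.147537
Relative intensity = 0.147537 / 0.420500 × 100 = 35.09

35.09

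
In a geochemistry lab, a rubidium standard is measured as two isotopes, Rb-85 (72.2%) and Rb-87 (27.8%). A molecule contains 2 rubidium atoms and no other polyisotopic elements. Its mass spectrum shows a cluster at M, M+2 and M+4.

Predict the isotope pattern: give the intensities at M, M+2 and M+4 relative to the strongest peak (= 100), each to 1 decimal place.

100.0 : 77.0 : 14.8

Expanding (0.722 + 0.278)^2:
P(M) = 0.722^2 = 0.521284
P(M+2) = 2 × 0.722^1 × 0.278^1 = 0.401432
P(M+4) = 0.278^2 = 0.077284
The M peak is largest (0.521284); scaling to 100 gives 100.0 : 77.0 : 14.8.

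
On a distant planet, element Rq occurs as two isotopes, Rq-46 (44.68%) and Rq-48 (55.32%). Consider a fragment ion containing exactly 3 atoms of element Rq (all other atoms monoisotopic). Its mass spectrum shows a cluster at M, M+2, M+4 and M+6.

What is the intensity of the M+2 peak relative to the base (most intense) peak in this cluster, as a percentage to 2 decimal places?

Term probabilities: M 0.0892, M+2 0.3313, M+4 0.4102, M+6 0.1693. Base peak = M+4.
P(M+4) = C(3,2) × 0.4468^1 × 0.5532^2 = 3 × 0.4468 × 0.30603024 = 0.410203 (base)
P(M+2) = C(3,1) × 0.4468^2 × 0.5532^1 = 3 × 0.19963024 × 0.5532 = 0.331306
Relative intensity = 0.331306 / 0.410203 × 100 = 80.77

80.77%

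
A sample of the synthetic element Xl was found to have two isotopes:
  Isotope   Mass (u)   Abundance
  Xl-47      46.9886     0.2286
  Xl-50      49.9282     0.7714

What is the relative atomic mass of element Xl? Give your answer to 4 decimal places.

49.2562 u

Average mass = Σ (abundance × isotope mass) = 0.2286 × 46.9886 + 0.7714 × 49.9282
= 10.74159 + 38.51461 = 49.25620 u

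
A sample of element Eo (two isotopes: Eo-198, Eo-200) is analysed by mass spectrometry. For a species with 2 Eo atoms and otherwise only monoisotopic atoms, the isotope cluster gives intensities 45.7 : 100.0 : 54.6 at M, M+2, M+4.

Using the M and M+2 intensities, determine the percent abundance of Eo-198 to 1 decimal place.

Write p for the Eo-198 fraction. I(M+2)/I(M) = [C(2,1)·p^1·(1−p)] / p^2 = 2·(1−p)/p = 100.0/45.7 = 2.1882
(1−p)/p = 2.1882/2 = 1.0941  ⇒  p = 1/(1 + 1.0941) = 0.4775
Eo-198: 47.8%, Eo-200: 52.2%.

47.8%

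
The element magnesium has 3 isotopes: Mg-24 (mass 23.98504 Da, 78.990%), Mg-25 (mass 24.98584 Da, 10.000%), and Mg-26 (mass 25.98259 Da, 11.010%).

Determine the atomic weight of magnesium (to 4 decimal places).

24.3051 Da

Weight each isotope mass by its fractional abundance: 0.78990 × 23.98504 + 0.10000 × 24.98584 + 0.11010 × 25.98259
= 18.945783 + 2.498584 + 2.860683 = 24.305050 Da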